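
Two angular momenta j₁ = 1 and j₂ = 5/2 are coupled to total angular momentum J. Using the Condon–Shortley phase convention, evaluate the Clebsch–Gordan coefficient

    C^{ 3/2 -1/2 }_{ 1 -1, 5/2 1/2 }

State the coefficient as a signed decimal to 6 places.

triangle: 2!·0!·3!/6! = 12/720
(j±m)!: 0!·2!·3!·2!·1!·2! = 48
prefactor² = (2J+1)·Δ·N² = 16/5
  k=2: +1/(2!·0!·0!·1!·0!·2!) = 1/4
Σ = 1/4  ⇒  CG² = 16/5·1/4² = 1/5
CG = +√(1/5) = +0.447214

+√(1/5) = +0.447214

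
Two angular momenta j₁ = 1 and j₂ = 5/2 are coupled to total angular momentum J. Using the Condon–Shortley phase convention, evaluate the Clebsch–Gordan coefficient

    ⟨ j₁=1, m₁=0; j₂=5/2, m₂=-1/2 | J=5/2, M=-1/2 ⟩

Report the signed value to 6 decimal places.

+0.169031

triangle: 1!*1!*4!/7! = 24/5040
(j±m)!: 1!*1!*2!*3!*2!*3! = 144
prefactor² = (2J+1)*Δ*N² = 144/35
  k=0: +1/(0!*1!*1!*2!*0!*2!) = 1/4
  k=1: −1/(1!*0!*0!*1!*1!*3!) = -1/6
Σ = 1/12  ⇒  CG² = 144/35*1/12² = 1/35
CG = +√(1/35) = +0.169031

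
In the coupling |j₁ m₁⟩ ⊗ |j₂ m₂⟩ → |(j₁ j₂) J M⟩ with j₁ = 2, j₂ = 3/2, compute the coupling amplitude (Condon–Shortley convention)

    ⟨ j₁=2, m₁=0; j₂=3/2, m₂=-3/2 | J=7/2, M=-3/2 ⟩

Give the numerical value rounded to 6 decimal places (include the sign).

+√(2/7) = +0.534522

triangle: 0!*4!*3!/8! = 144/40320
(j±m)!: 2!*2!*0!*3!*2!*5! = 5760
prefactor² = (2J+1)*Δ*N² = 1152/7
  k=0: +1/(0!*0!*2!*0!*2!*3!) = 1/24
Σ = 1/24  ⇒  CG² = 1152/7*1/24² = 2/7
CG = +√(2/7) = +0.534522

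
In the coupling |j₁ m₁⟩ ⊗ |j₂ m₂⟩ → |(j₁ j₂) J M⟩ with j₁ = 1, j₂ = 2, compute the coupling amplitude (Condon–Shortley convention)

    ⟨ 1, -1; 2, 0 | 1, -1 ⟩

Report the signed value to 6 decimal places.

+√(1/10) ≈ +0.316228

triangle: 2!*0!*2!/5! = 4/120
(j±m)!: 0!*2!*2!*2!*0!*2! = 16
prefactor² = (2J+1)*Δ*N² = 8/5
  k=2: +1/(2!*0!*0!*0!*0!*2!) = 1/4
Σ = 1/4  ⇒  CG² = 8/5*1/4² = 1/10
CG = +√(1/10) = +0.316228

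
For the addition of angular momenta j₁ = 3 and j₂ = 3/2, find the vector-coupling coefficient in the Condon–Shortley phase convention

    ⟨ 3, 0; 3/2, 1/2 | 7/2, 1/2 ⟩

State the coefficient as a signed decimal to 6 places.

√[8·1!5!2!/9! · 3!3!2!1!4!3!] = √(384/7)
  +(−1)^0/∏(0,1,3,2,2,0)! = 1/24  (running 1/24)
  +(−1)^1/∏(1,0,2,1,3,1)! = -1/12  (running -1/24)
⟨..|..⟩ = √(384/7)·(-1/24) = -0.308607

-0.308607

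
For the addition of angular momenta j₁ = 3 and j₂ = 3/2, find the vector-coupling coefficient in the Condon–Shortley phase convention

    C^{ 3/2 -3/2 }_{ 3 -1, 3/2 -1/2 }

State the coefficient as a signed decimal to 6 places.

triangle: 3!*3!*0!/7! = 36/5040
(j±m)!: 2!*4!*1!*2!*0!*3! = 576
prefactor² = (2J+1)*Δ*N² = 576/35
  k=1: −1/(1!*2!*3!*0!*0!*0!) = -1/12
Σ = -1/12  ⇒  CG² = 576/35*(-1/12)² = 4/35
CG = −√(4/35) = -0.338062

−√(4/35) = -0.338062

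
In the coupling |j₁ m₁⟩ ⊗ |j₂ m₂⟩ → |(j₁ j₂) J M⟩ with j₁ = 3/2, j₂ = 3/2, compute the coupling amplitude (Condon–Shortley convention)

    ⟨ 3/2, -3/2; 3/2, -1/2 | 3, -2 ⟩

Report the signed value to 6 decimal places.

√[7·0!3!3!/7! · 0!3!1!2!1!5!] = √(72)
  +(−1)^0/∏(0,0,3,1,0,2)! = 1/12  (running 1/12)
⟨..|..⟩ = √(72)·(1/12) = +0.707107

+√(1/2) ≈ +0.707107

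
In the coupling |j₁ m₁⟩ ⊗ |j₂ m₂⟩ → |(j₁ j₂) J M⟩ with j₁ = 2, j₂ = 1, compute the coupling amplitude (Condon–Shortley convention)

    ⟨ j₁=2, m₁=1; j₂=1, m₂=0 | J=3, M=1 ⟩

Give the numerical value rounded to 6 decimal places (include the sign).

+0.730297  (= +√(8/15))

j₁+j₂−J=0  J+j₁−j₂=4  J−j₁+j₂=2  j₁+j₂+J+1=7
(j₁±m₁, j₂±m₂, J±M) = (3,1,1,1,4,2)
P² = 96/5
sum k=0..0:
  [0] +1/6 = 1/6
S = 1/6
C² = P²·S² = 8/15 ; C = +0.730297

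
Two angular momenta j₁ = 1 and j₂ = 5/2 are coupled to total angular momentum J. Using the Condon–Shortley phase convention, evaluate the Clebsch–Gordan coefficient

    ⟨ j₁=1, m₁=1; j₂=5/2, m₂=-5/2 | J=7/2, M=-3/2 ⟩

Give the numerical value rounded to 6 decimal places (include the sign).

+√(1/21) = +0.218218

j₁+j₂−J=0  J+j₁−j₂=2  J−j₁+j₂=5  j₁+j₂+J+1=8
(j₁±m₁, j₂±m₂, J±M) = (2,0,0,5,2,5)
P² = 19200/7
sum k=0..0:
  [0] +1/240 = 1/240
S = 1/240
C² = P²·S² = 1/21 ; C = +0.218218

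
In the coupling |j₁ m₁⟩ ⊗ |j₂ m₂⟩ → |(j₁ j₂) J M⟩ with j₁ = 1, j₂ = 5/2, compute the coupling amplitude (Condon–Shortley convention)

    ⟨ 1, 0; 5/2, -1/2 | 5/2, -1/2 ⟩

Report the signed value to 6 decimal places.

triangle: 1!·1!·4!/7! = 24/5040
(j±m)!: 1!·1!·2!·3!·2!·3! = 144
prefactor² = (2J+1)·Δ·N² = 144/35
  k=0: +1/(0!·1!·1!·2!·0!·2!) = 1/4
  k=1: −1/(1!·0!·0!·1!·1!·3!) = -1/6
Σ = 1/12  ⇒  CG² = 144/35·1/12² = 1/35
CG = +√(1/35) = +0.169031

+0.169031  (= +√(1/35))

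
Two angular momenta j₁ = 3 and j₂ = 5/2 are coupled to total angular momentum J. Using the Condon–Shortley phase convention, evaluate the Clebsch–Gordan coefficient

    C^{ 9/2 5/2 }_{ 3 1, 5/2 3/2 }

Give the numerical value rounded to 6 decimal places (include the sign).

−√(10/99) ≈ -0.317821

triangle: 1!*5!*4!/11! = 2880/39916800
(j±m)!: 4!*2!*4!*1!*7!*2! = 11612160
prefactor² = (2J+1)*Δ*N² = 92160/11
  k=0: +1/(0!*1!*2!*4!*3!*0!) = 1/288
  k=1: −1/(1!*0!*1!*3!*4!*1!) = -1/144
Σ = -1/288  ⇒  CG² = 92160/11*(-1/288)² = 10/99
CG = −√(10/99) = -0.317821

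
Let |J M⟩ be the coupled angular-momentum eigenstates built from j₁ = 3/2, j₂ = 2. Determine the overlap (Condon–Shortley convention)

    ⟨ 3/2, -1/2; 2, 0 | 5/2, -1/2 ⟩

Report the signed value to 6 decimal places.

√[6·1!2!3!/7! · 1!2!2!2!2!3!] = √(48/35)
  +(−1)^0/∏(0,1,2,2,0,1)! = 1/4  (running 1/4)
  +(−1)^1/∏(1,0,1,1,1,2)! = -1/2  (running -1/4)
⟨..|..⟩ = √(48/35)·(-1/4) = -0.292770

−√(3/35) = -0.292770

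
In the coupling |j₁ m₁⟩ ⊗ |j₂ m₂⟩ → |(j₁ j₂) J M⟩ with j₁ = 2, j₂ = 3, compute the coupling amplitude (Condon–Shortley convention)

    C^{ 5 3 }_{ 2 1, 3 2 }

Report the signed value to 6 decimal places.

triangle: 0!*4!*6!/11! = 17280/39916800
(j±m)!: 3!*1!*5!*1!*8!*2! = 58060800
prefactor² = (2J+1)*Δ*N² = 276480
  k=0: +1/(0!*0!*1!*5!*3!*1!) = 1/720
Σ = 1/720  ⇒  CG² = 276480*1/720² = 8/15
CG = +√(8/15) = +0.730297

+0.730297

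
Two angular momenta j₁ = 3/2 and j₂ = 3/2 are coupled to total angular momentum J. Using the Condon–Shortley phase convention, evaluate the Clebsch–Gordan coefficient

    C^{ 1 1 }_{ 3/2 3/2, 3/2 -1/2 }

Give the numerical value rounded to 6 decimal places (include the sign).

√[3·2!1!1!/5! · 3!0!1!2!2!0!] = √(6/5)
  +(−1)^0/∏(0,2,0,1,1,0)! = 1/2  (running 1/2)
⟨..|..⟩ = √(6/5)·(1/2) = +0.547723

+0.547723  (= +√(3/10))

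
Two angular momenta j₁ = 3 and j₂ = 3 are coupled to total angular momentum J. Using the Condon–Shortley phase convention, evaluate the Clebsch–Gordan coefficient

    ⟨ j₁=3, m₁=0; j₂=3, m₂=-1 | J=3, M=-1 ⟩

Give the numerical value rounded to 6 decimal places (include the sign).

triangle: 3!×3!×3!/10! = 216/3628800
(j±m)!: 3!×3!×2!×4!×2!×4! = 82944
prefactor² = (2J+1)×Δ×N² = 864/25
  k=0: +1/(0!×3!×3!×2!×0!×1!) = 1/72
  k=1: −1/(1!×2!×2!×1!×1!×2!) = -1/8
  k=2: +1/(2!×1!×1!×0!×2!×3!) = 1/24
Σ = -5/72  ⇒  CG² = 864/25×(-5/72)² = 1/6
CG = −√(1/6) = -0.408248

−√(1/6) = -0.408248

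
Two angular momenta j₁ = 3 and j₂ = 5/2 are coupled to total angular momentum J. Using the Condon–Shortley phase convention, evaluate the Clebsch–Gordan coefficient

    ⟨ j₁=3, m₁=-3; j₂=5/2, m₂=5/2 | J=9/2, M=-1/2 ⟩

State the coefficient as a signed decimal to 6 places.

-0.147122  (= −√(5/231))

√[10·1!5!4!/11! · 0!6!5!0!4!5!] = √(13824000/77)
  +(−1)^1/∏(1,0,5,4,0,0)! = -1/2880  (running -1/2880)
⟨..|..⟩ = √(13824000/77)·(-1/2880) = -0.147122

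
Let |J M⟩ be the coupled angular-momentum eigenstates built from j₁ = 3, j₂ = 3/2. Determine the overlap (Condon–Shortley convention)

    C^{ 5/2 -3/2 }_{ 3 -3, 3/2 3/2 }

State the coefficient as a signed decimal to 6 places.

triangle: 2!·4!·1!/8! = 48/40320
(j±m)!: 0!·6!·3!·0!·1!·4! = 103680
prefactor² = (2J+1)·Δ·N² = 5184/7
  k=2: +1/(2!·0!·4!·1!·0!·0!) = 1/48
Σ = 1/48  ⇒  CG² = 5184/7·1/48² = 9/28
CG = +√(9/28) = +0.566947

+0.566947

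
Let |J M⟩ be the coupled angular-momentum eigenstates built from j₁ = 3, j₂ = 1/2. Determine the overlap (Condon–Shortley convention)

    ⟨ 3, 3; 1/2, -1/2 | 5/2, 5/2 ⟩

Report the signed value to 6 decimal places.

+0.925820  (= +√(6/7))

triangle: 1!·5!·0!/7! = 120/5040
(j±m)!: 6!·0!·0!·1!·5!·0! = 86400
prefactor² = (2J+1)·Δ·N² = 86400/7
  k=0: +1/(0!·1!·0!·0!·5!·0!) = 1/120
Σ = 1/120  ⇒  CG² = 86400/7·1/120² = 6/7
CG = +√(6/7) = +0.925820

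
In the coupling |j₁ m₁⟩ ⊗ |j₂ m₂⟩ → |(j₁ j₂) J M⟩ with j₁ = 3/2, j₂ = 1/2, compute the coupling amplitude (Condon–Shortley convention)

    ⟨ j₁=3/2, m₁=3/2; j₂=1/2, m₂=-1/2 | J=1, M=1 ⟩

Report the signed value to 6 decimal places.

triangle: 1!×2!×0!/4! = 2/24
(j±m)!: 3!×0!×0!×1!×2!×0! = 12
prefactor² = (2J+1)×Δ×N² = 3
  k=0: +1/(0!×1!×0!×0!×2!×0!) = 1/2
Σ = 1/2  ⇒  CG² = 3×1/2² = 3/4
CG = +√(3/4) = +0.866025

+√(3/4) = +0.866025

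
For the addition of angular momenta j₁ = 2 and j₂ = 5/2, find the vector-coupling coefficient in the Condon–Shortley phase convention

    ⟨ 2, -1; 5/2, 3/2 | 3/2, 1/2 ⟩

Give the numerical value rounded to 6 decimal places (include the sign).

triangle: 3!·1!·2!/7! = 12/5040
(j±m)!: 1!·3!·4!·1!·2!·1! = 288
prefactor² = (2J+1)·Δ·N² = 96/35
  k=2: +1/(2!·1!·1!·2!·0!·0!) = 1/4
  k=3: −1/(3!·0!·0!·1!·1!·1!) = -1/6
Σ = 1/12  ⇒  CG² = 96/35·1/12² = 2/105
CG = +√(2/105) = +0.138013

+0.138013  (= +√(2/105))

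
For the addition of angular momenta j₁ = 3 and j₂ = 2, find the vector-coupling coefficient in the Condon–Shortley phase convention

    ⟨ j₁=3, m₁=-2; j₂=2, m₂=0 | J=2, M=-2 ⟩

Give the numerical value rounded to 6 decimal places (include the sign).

√[5·3!3!1!/8! · 1!5!2!2!0!4!] = √(360/7)
  +(−1)^2/∏(2,1,3,0,0,1)! = 1/12  (running 1/12)
⟨..|..⟩ = √(360/7)·(1/12) = +0.597614

+0.597614  (= +√(5/14))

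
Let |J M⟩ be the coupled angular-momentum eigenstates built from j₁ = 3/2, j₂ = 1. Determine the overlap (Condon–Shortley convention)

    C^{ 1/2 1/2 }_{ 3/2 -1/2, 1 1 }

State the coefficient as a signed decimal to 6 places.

triangle: 2!×1!×0!/4! = 2/24
(j±m)!: 1!×2!×2!×0!×1!×0! = 4
prefactor² = (2J+1)×Δ×N² = 2/3
  k=2: +1/(2!×0!×0!×0!×1!×0!) = 1/2
Σ = 1/2  ⇒  CG² = 2/3×1/2² = 1/6
CG = +√(1/6) = +0.408248

+√(1/6) = +0.408248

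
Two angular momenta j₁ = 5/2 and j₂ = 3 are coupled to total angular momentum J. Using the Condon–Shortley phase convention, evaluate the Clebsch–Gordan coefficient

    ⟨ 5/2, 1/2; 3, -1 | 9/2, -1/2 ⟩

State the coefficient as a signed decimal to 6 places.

+√(160/693) ≈ +0.480500

triangle: 1!*4!*5!/11! = 2880/39916800
(j±m)!: 3!*2!*2!*4!*4!*5! = 1658880
prefactor² = (2J+1)*Δ*N² = 92160/77
  k=0: +1/(0!*1!*2!*2!*2!*3!) = 1/48
  k=1: −1/(1!*0!*1!*1!*3!*4!) = -1/144
Σ = 1/72  ⇒  CG² = 92160/77*1/72² = 160/693
CG = +√(160/693) = +0.480500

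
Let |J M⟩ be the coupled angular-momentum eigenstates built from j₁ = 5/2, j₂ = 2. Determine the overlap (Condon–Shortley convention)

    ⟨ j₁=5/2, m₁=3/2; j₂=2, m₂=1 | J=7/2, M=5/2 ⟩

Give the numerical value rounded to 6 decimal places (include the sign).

+√(1/63) = +0.125988

j₁+j₂−J=1  J+j₁−j₂=4  J−j₁+j₂=3  j₁+j₂+J+1=9
(j₁±m₁, j₂±m₂, J±M) = (4,1,3,1,6,1)
P² = 2304/7
sum k=0..1:
  [0] +1/36 = 1/36
  [1] −1/48 = -1/48
S = 1/144
C² = P²·S² = 1/63 ; C = +0.125988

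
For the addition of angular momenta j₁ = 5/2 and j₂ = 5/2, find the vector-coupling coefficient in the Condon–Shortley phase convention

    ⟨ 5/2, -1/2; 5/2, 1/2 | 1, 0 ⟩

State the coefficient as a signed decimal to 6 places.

+0.119523  (= +√(1/70))

√[3·4!1!1!/7! · 2!3!3!2!1!1!] = √(72/35)
  +(−1)^2/∏(2,2,1,1,0,0)! = 1/4  (running 1/4)
  +(−1)^3/∏(3,1,0,0,1,1)! = -1/6  (running 1/12)
⟨..|..⟩ = √(72/35)·(1/12) = +0.119523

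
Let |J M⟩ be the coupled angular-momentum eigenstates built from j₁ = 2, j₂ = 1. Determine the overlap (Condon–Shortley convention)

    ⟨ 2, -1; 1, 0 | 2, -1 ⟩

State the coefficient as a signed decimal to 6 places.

-0.408248

√[5·1!3!1!/6! · 1!3!1!1!1!3!] = √(3/2)
  +(−1)^0/∏(0,1,3,1,0,0)! = 1/6  (running 1/6)
  +(−1)^1/∏(1,0,2,0,1,1)! = -1/2  (running -1/3)
⟨..|..⟩ = √(3/2)·(-1/3) = -0.408248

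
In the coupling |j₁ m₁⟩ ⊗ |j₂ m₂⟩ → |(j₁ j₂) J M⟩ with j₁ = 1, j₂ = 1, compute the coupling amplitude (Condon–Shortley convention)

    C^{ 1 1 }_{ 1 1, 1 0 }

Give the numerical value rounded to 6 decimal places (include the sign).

triangle: 1!*1!*1!/4! = 1/24
(j±m)!: 2!*0!*1!*1!*2!*0! = 4
prefactor² = (2J+1)*Δ*N² = 1/2
  k=0: +1/(0!*1!*0!*1!*1!*0!) = 1
Σ = 1  ⇒  CG² = 1/2*1² = 1/2
CG = +√(1/2) = +0.707107

+0.707107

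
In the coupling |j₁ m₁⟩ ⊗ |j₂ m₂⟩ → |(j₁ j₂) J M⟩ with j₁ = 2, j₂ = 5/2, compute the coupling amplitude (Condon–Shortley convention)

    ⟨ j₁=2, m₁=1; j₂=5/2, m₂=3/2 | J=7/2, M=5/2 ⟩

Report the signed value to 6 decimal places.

−√(1/63) = -0.125988

√[8·1!3!4!/9! · 3!1!4!1!6!1!] = √(2304/7)
  +(−1)^0/∏(0,1,1,4,2,0)! = 1/48  (running 1/48)
  +(−1)^1/∏(1,0,0,3,3,1)! = -1/36  (running -1/144)
⟨..|..⟩ = √(2304/7)·(-1/144) = -0.125988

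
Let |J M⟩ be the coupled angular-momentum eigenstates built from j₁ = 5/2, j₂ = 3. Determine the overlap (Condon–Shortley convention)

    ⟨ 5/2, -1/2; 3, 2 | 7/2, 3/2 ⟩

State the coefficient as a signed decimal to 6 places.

j₁+j₂−J=2  J+j₁−j₂=3  J−j₁+j₂=4  j₁+j₂+J+1=10
(j₁±m₁, j₂±m₂, J±M) = (2,3,5,1,5,2)
P² = 1536/7
sum k=1..2:
  [1] −1/48 = -1/48
  [2] +1/24 = 1/24
S = 1/48
C² = P²·S² = 2/21 ; C = +0.308607

+0.308607  (= +√(2/21))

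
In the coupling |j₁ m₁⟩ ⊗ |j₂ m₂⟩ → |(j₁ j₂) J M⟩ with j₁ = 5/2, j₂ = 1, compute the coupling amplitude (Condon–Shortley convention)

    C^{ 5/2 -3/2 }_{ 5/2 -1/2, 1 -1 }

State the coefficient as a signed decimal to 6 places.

+0.676123  (= +√(16/35))

j₁+j₂−J=1  J+j₁−j₂=4  J−j₁+j₂=1  j₁+j₂+J+1=7
(j₁±m₁, j₂±m₂, J±M) = (2,3,0,2,1,4)
P² = 576/35
sum k=0..0:
  [0] +1/6 = 1/6
S = 1/6
C² = P²·S² = 16/35 ; C = +0.676123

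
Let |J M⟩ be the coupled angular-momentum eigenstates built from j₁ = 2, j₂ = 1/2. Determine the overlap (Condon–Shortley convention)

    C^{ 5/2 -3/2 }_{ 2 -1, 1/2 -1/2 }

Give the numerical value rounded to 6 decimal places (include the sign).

+√(4/5) ≈ +0.894427

triangle: 0!*4!*1!/6! = 24/720
(j±m)!: 1!*3!*0!*1!*1!*4! = 144
prefactor² = (2J+1)*Δ*N² = 144/5
  k=0: +1/(0!*0!*3!*0!*1!*1!) = 1/6
Σ = 1/6  ⇒  CG² = 144/5*1/6² = 4/5
CG = +√(4/5) = +0.894427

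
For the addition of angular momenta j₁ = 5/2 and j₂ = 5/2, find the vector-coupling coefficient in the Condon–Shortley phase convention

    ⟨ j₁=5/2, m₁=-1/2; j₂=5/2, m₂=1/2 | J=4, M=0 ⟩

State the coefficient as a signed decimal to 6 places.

triangle: 1!·4!·4!/10! = 576/3628800
(j±m)!: 2!·3!·3!·2!·4!·4! = 82944
prefactor² = (2J+1)·Δ·N² = 20736/175
  k=0: +1/(0!·1!·3!·3!·1!·1!) = 1/36
  k=1: −1/(1!·0!·2!·2!·2!·2!) = -1/16
Σ = -5/144  ⇒  CG² = 20736/175·(-5/144)² = 1/7
CG = −√(1/7) = -0.377964

−√(1/7) = -0.377964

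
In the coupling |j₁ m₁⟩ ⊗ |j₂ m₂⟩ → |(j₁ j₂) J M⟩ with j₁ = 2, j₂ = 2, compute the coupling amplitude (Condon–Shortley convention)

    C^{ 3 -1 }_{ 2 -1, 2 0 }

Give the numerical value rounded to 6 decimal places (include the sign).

√[7·1!3!3!/8! · 1!3!2!2!2!4!] = √(36/5)
  +(−1)^0/∏(0,1,3,2,0,1)! = 1/12  (running 1/12)
  +(−1)^1/∏(1,0,2,1,1,2)! = -1/4  (running -1/6)
⟨..|..⟩ = √(36/5)·(-1/6) = -0.447214

-0.447214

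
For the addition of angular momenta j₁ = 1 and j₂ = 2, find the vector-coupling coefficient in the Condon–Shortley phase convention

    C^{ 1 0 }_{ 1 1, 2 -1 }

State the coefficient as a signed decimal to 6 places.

+0.547723

j₁+j₂−J=2  J+j₁−j₂=0  J−j₁+j₂=2  j₁+j₂+J+1=5
(j₁±m₁, j₂±m₂, J±M) = (2,0,1,3,1,1)
P² = 6/5
sum k=0..0:
  [0] +1/2 = 1/2
S = 1/2
C² = P²·S² = 3/10 ; C = +0.547723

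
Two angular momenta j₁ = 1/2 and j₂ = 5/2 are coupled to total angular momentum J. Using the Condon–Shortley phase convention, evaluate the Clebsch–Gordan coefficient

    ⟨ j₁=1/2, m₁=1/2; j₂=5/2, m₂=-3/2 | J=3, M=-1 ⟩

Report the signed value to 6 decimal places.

+0.577350  (= +√(1/3))

triangle: 0!*1!*5!/7! = 120/5040
(j±m)!: 1!*0!*1!*4!*2!*4! = 1152
prefactor² = (2J+1)*Δ*N² = 192
  k=0: +1/(0!*0!*0!*1!*1!*4!) = 1/24
Σ = 1/24  ⇒  CG² = 192*1/24² = 1/3
CG = +√(1/3) = +0.577350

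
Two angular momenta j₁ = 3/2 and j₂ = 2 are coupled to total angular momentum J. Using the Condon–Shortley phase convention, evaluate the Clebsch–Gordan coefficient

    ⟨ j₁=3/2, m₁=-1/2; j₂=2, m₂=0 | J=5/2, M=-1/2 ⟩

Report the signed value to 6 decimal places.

triangle: 1!*2!*3!/7! = 12/5040
(j±m)!: 1!*2!*2!*2!*2!*3! = 96
prefactor² = (2J+1)*Δ*N² = 48/35
  k=0: +1/(0!*1!*2!*2!*0!*1!) = 1/4
  k=1: −1/(1!*0!*1!*1!*1!*2!) = -1/2
Σ = -1/4  ⇒  CG² = 48/35*(-1/4)² = 3/35
CG = −√(3/35) = -0.292770

-0.292770  (= −√(3/35))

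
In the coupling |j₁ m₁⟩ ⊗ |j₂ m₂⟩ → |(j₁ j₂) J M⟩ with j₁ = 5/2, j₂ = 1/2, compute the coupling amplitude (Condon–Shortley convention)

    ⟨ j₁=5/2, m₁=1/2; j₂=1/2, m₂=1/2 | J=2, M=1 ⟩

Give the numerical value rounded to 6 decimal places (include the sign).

-0.577350  (= −√(1/3))

√[5·1!4!0!/6! · 3!2!1!0!3!1!] = √(12)
  +(−1)^1/∏(1,0,1,0,3,0)! = -1/6  (running -1/6)
⟨..|..⟩ = √(12)·(-1/6) = -0.577350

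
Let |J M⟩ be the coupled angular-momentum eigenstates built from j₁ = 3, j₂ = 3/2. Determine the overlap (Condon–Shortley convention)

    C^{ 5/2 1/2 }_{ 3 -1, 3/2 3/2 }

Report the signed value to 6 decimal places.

+0.621059

j₁+j₂−J=2  J+j₁−j₂=4  J−j₁+j₂=1  j₁+j₂+J+1=8
(j₁±m₁, j₂±m₂, J±M) = (2,4,3,0,3,2)
P² = 864/35
sum k=2..2:
  [2] +1/8 = 1/8
S = 1/8
C² = P²·S² = 27/70 ; C = +0.621059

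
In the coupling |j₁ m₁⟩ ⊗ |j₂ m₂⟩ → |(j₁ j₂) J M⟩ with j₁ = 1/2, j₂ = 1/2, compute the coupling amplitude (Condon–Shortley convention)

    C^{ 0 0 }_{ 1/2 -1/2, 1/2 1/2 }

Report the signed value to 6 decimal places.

-0.707107  (= −√(1/2))

triangle: 1!×0!×0!/2! = 1/2
(j±m)!: 0!×1!×1!×0!×0!×0! = 1
prefactor² = (2J+1)×Δ×N² = 1/2
  k=1: −1/(1!×0!×0!×0!×0!×0!) = -1
Σ = -1  ⇒  CG² = 1/2×(-1)² = 1/2
CG = −√(1/2) = -0.707107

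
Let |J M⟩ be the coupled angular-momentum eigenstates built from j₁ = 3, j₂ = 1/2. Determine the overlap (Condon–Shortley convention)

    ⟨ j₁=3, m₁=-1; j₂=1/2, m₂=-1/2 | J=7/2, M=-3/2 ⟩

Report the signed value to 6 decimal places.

+0.845154  (= +√(5/7))

j₁+j₂−J=0  J+j₁−j₂=6  J−j₁+j₂=1  j₁+j₂+J+1=8
(j₁±m₁, j₂±m₂, J±M) = (2,4,0,1,2,5)
P² = 11520/7
sum k=0..0:
  [0] +1/48 = 1/48
S = 1/48
C² = P²·S² = 5/7 ; C = +0.845154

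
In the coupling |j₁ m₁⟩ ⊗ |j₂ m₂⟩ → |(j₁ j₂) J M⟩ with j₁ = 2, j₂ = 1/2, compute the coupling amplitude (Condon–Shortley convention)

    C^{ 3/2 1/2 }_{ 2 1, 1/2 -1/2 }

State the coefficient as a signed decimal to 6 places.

√[4·1!3!0!/5! · 3!1!0!1!2!1!] = √(12/5)
  +(−1)^0/∏(0,1,1,0,2,0)! = 1/2  (running 1/2)
⟨..|..⟩ = √(12/5)·(1/2) = +0.774597

+√(3/5) ≈ +0.774597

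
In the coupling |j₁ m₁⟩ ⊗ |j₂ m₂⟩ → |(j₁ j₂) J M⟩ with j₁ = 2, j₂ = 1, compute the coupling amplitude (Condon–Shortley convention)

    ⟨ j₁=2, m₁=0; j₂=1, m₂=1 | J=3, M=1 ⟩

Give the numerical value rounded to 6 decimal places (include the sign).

j₁+j₂−J=0  J+j₁−j₂=4  J−j₁+j₂=2  j₁+j₂+J+1=7
(j₁±m₁, j₂±m₂, J±M) = (2,2,2,0,4,2)
P² = 128/5
sum k=0..0:
  [0] +1/8 = 1/8
S = 1/8
C² = P²·S² = 2/5 ; C = +0.632456

+√(2/5) = +0.632456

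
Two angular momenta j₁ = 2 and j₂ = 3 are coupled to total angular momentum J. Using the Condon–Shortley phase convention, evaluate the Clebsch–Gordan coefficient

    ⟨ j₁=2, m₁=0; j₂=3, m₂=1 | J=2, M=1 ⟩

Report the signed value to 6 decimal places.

+0.377964

j₁+j₂−J=3  J+j₁−j₂=1  J−j₁+j₂=3  j₁+j₂+J+1=8
(j₁±m₁, j₂±m₂, J±M) = (2,2,4,2,3,1)
P² = 36/7
sum k=1..2:
  [1] −1/12 = -1/12
  [2] +1/4 = 1/4
S = 1/6
C² = P²·S² = 1/7 ; C = +0.377964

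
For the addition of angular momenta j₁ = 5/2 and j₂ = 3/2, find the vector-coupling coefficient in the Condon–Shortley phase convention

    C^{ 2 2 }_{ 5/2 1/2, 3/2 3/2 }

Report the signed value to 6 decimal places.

j₁+j₂−J=2  J+j₁−j₂=3  J−j₁+j₂=1  j₁+j₂+J+1=7
(j₁±m₁, j₂±m₂, J±M) = (3,2,3,0,4,0)
P² = 144/7
sum k=2..2:
  [2] +1/12 = 1/12
S = 1/12
C² = P²·S² = 1/7 ; C = +0.377964

+√(1/7) ≈ +0.377964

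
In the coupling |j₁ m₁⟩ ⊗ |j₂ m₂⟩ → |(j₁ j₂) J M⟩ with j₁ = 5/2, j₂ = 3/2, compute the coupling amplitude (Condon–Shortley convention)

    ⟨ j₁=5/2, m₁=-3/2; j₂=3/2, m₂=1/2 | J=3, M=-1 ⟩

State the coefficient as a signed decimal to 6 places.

√[7·1!4!2!/8! · 1!4!2!1!2!4!] = √(96/5)
  +(−1)^0/∏(0,1,4,2,0,0)! = 1/48  (running 1/48)
  +(−1)^1/∏(1,0,3,1,1,1)! = -1/6  (running -7/48)
⟨..|..⟩ = √(96/5)·(-7/48) = -0.639010

−√(49/120) ≈ -0.639010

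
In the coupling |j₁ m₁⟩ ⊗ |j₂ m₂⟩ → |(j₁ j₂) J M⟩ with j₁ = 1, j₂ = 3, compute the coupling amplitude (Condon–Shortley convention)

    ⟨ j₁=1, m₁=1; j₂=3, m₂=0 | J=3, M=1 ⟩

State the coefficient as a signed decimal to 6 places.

√[7·1!1!5!/8! · 2!0!3!3!4!2!] = √(72)
  +(−1)^0/∏(0,1,0,3,1,2)! = 1/12  (running 1/12)
⟨..|..⟩ = √(72)·(1/12) = +0.707107

+0.707107  (= +√(1/2))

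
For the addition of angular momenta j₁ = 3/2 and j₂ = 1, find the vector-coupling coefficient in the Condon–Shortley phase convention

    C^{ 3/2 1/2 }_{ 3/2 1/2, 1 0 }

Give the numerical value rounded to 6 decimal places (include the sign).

+√(1/15) ≈ +0.258199

j₁+j₂−J=1  J+j₁−j₂=2  J−j₁+j₂=1  j₁+j₂+J+1=5
(j₁±m₁, j₂±m₂, J±M) = (2,1,1,1,2,1)
P² = 4/15
sum k=0..1:
  [0] +1/1 = 1
  [1] −1/2 = -1/2
S = 1/2
C² = P²·S² = 1/15 ; C = +0.258199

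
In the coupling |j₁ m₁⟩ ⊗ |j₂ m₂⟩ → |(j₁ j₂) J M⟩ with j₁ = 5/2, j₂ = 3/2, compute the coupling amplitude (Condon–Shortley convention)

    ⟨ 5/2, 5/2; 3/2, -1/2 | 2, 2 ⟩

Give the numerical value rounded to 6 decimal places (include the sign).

√[5·2!3!1!/7! · 5!0!1!2!4!0!] = √(480/7)
  +(−1)^0/∏(0,2,0,1,3,0)! = 1/12  (running 1/12)
⟨..|..⟩ = √(480/7)·(1/12) = +0.690066

+0.690066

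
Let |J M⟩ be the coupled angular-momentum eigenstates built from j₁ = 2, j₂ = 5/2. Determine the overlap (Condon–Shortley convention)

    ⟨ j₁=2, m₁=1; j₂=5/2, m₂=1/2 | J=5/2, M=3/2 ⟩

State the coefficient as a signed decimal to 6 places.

j₁+j₂−J=2  J+j₁−j₂=2  J−j₁+j₂=3  j₁+j₂+J+1=8
(j₁±m₁, j₂±m₂, J±M) = (3,1,3,2,4,1)
P² = 216/35
sum k=0..1:
  [0] +1/12 = 1/12
  [1] −1/4 = -1/4
S = -1/6
C² = P²·S² = 6/35 ; C = -0.414039

−√(6/35) = -0.414039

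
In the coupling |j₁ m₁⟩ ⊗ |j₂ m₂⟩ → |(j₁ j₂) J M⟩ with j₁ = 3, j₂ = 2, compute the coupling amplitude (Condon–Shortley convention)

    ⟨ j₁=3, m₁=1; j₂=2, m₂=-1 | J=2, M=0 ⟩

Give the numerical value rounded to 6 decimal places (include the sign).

√[5·3!3!1!/8! · 4!2!1!3!2!2!] = √(36/7)
  +(−1)^0/∏(0,3,2,1,1,0)! = 1/12  (running 1/12)
  +(−1)^1/∏(1,2,1,0,2,1)! = -1/4  (running -1/6)
⟨..|..⟩ = √(36/7)·(-1/6) = -0.377964

-0.377964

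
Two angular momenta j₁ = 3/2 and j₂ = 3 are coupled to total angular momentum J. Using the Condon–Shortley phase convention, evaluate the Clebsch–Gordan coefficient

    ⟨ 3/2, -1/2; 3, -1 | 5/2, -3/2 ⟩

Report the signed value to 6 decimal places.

j₁+j₂−J=2  J+j₁−j₂=1  J−j₁+j₂=4  j₁+j₂+J+1=8
(j₁±m₁, j₂±m₂, J±M) = (1,2,2,4,1,4)
P² = 576/35
sum k=1..2:
  [1] −1/6 = -1/6
  [2] +1/48 = 1/48
S = -7/48
C² = P²·S² = 7/20 ; C = -0.591608

-0.591608  (= −√(7/20))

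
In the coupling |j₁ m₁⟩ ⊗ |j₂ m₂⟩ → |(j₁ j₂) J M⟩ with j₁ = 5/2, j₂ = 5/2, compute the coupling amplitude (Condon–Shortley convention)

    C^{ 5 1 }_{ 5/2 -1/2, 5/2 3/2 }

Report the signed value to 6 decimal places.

j₁+j₂−J=0  J+j₁−j₂=5  J−j₁+j₂=5  j₁+j₂+J+1=11
(j₁±m₁, j₂±m₂, J±M) = (2,3,4,1,6,4)
P² = 138240/7
sum k=0..0:
  [0] +1/288 = 1/288
S = 1/288
C² = P²·S² = 5/21 ; C = +0.487950

+0.487950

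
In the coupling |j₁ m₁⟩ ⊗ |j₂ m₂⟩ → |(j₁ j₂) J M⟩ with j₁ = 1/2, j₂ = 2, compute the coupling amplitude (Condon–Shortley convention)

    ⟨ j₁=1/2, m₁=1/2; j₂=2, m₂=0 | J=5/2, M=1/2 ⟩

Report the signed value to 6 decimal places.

+√(3/5) ≈ +0.774597

triangle: 0!·1!·4!/6! = 24/720
(j±m)!: 1!·0!·2!·2!·3!·2! = 48
prefactor² = (2J+1)·Δ·N² = 48/5
  k=0: +1/(0!·0!·0!·2!·1!·2!) = 1/4
Σ = 1/4  ⇒  CG² = 48/5·1/4² = 3/5
CG = +√(3/5) = +0.774597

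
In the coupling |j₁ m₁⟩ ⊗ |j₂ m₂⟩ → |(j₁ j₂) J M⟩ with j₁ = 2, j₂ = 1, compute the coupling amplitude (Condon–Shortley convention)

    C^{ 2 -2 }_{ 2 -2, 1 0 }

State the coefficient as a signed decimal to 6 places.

-0.816497

j₁+j₂−J=1  J+j₁−j₂=3  J−j₁+j₂=1  j₁+j₂+J+1=6
(j₁±m₁, j₂±m₂, J±M) = (0,4,1,1,0,4)
P² = 24
sum k=1..1:
  [1] −1/6 = -1/6
S = -1/6
C² = P²·S² = 2/3 ; C = -0.816497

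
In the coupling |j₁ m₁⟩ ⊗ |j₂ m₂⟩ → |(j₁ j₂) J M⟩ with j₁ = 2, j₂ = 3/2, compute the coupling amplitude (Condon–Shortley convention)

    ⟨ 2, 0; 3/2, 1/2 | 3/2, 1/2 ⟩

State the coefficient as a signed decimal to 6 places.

√[4·2!2!1!/6! · 2!2!2!1!2!1!] = √(16/45)
  +(−1)^1/∏(1,1,1,1,1,0)! = -1  (running -1)
  +(−1)^2/∏(2,0,0,0,2,1)! = 1/4  (running -3/4)
⟨..|..⟩ = √(16/45)·(-3/4) = -0.447214

-0.447214  (= −√(1/5))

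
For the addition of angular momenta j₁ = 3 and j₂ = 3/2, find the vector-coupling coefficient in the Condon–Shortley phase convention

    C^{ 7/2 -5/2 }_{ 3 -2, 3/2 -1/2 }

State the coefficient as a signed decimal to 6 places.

√[8·1!5!2!/9! · 1!5!1!2!1!6!] = √(6400/7)
  +(−1)^0/∏(0,1,5,1,0,1)! = 1/120  (running 1/120)
  +(−1)^1/∏(1,0,4,0,1,2)! = -1/48  (running -1/80)
⟨..|..⟩ = √(6400/7)·(-1/80) = -0.377964

−√(1/7) = -0.377964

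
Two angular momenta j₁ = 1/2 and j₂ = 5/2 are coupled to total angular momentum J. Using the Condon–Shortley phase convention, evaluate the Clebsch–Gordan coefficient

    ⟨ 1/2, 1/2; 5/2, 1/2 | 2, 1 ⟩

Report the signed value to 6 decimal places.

j₁+j₂−J=1  J+j₁−j₂=0  J−j₁+j₂=4  j₁+j₂+J+1=6
(j₁±m₁, j₂±m₂, J±M) = (1,0,3,2,3,1)
P² = 12
sum k=0..0:
  [0] +1/6 = 1/6
S = 1/6
C² = P²·S² = 1/3 ; C = +0.577350

+0.577350  (= +√(1/3))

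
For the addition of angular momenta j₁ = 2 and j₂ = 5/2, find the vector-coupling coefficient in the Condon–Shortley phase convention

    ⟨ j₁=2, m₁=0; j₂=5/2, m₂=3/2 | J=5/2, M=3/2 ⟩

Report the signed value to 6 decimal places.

√[6·2!2!3!/8! · 2!2!4!1!4!1!] = √(288/35)
  +(−1)^1/∏(1,1,1,3,1,0)! = -1/6  (running -1/6)
  +(−1)^2/∏(2,0,0,2,2,1)! = 1/8  (running -1/24)
⟨..|..⟩ = √(288/35)·(-1/24) = -0.119523

-0.119523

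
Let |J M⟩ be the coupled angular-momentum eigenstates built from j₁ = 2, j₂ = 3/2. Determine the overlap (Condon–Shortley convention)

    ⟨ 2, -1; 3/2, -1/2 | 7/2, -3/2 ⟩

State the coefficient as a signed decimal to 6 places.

triangle: 0!×4!×3!/8! = 144/40320
(j±m)!: 1!×3!×1!×2!×2!×5! = 2880
prefactor² = (2J+1)×Δ×N² = 576/7
  k=0: +1/(0!×0!×3!×1!×1!×2!) = 1/12
Σ = 1/12  ⇒  CG² = 576/7×1/12² = 4/7
CG = +√(4/7) = +0.755929

+√(4/7) = +0.755929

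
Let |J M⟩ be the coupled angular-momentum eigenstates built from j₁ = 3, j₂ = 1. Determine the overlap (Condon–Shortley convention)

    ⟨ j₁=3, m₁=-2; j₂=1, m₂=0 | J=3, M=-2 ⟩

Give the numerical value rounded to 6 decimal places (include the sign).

triangle: 1!*5!*1!/8! = 120/40320
(j±m)!: 1!*5!*1!*1!*1!*5! = 14400
prefactor² = (2J+1)*Δ*N² = 300
  k=0: +1/(0!*1!*5!*1!*0!*0!) = 1/120
  k=1: −1/(1!*0!*4!*0!*1!*1!) = -1/24
Σ = -1/30  ⇒  CG² = 300*(-1/30)² = 1/3
CG = −√(1/3) = -0.577350

−√(1/3) ≈ -0.577350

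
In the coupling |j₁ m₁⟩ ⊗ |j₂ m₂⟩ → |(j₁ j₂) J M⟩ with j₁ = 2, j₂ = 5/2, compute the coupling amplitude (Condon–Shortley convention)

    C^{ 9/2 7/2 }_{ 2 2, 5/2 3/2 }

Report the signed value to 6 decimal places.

j₁+j₂−J=0  J+j₁−j₂=4  J−j₁+j₂=5  j₁+j₂+J+1=10
(j₁±m₁, j₂±m₂, J±M) = (4,0,4,1,8,1)
P² = 184320
sum k=0..0:
  [0] +1/576 = 1/576
S = 1/576
C² = P²·S² = 5/9 ; C = +0.745356

+0.745356  (= +√(5/9))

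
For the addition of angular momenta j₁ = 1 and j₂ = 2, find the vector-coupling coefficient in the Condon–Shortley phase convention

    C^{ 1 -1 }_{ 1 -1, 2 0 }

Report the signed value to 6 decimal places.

+√(1/10) ≈ +0.316228

j₁+j₂−J=2  J+j₁−j₂=0  J−j₁+j₂=2  j₁+j₂+J+1=5
(j₁±m₁, j₂±m₂, J±M) = (0,2,2,2,0,2)
P² = 8/5
sum k=2..2:
  [2] +1/4 = 1/4
S = 1/4
C² = P²·S² = 1/10 ; C = +0.316228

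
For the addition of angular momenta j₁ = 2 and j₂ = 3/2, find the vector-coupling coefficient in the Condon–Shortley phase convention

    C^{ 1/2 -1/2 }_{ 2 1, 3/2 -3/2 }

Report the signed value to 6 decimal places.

triangle: 3!×1!×0!/5! = 6/120
(j±m)!: 3!×1!×0!×3!×0!×1! = 36
prefactor² = (2J+1)×Δ×N² = 18/5
  k=0: +1/(0!×3!×1!×0!×0!×0!) = 1/6
Σ = 1/6  ⇒  CG² = 18/5×1/6² = 1/10
CG = +√(1/10) = +0.316228

+√(1/10) = +0.316228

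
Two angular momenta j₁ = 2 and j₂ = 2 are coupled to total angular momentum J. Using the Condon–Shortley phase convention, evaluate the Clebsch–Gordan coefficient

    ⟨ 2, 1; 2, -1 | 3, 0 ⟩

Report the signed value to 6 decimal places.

j₁+j₂−J=1  J+j₁−j₂=3  J−j₁+j₂=3  j₁+j₂+J+1=8
(j₁±m₁, j₂±m₂, J±M) = (3,1,1,3,3,3)
P² = 81/10
sum k=0..1:
  [0] +1/4 = 1/4
  [1] −1/36 = -1/36
S = 2/9
C² = P²·S² = 2/5 ; C = +0.632456

+0.632456  (= +√(2/5))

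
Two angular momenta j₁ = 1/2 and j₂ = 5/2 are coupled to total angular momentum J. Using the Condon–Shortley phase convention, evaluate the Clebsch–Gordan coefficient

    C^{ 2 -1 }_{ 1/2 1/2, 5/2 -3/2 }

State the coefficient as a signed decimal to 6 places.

j₁+j₂−J=1  J+j₁−j₂=0  J−j₁+j₂=4  j₁+j₂+J+1=6
(j₁±m₁, j₂±m₂, J±M) = (1,0,1,4,1,3)
P² = 24
sum k=0..0:
  [0] +1/6 = 1/6
S = 1/6
C² = P²·S² = 2/3 ; C = +0.816497

+0.816497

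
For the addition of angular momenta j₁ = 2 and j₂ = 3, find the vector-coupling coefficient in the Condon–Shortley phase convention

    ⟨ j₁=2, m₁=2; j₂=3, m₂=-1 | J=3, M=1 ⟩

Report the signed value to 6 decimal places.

j₁+j₂−J=2  J+j₁−j₂=2  J−j₁+j₂=4  j₁+j₂+J+1=9
(j₁±m₁, j₂±m₂, J±M) = (4,0,2,4,4,2)
P² = 512/5
sum k=0..0:
  [0] +1/16 = 1/16
S = 1/16
C² = P²·S² = 2/5 ; C = +0.632456

+0.632456  (= +√(2/5))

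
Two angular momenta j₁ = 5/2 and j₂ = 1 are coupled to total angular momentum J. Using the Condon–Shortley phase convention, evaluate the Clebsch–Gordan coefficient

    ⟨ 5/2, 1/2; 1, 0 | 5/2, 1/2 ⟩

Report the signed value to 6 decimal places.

+√(1/35) = +0.169031

√[6·1!4!1!/7! · 3!2!1!1!3!2!] = √(144/35)
  +(−1)^0/∏(0,1,2,1,2,0)! = 1/4  (running 1/4)
  +(−1)^1/∏(1,0,1,0,3,1)! = -1/6  (running 1/12)
⟨..|..⟩ = √(144/35)·(1/12) = +0.169031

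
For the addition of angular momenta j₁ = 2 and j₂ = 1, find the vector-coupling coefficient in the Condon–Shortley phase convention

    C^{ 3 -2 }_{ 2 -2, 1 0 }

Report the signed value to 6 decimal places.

√[7·0!4!2!/7! · 0!4!1!1!1!5!] = √(192)
  +(−1)^0/∏(0,0,4,1,0,1)! = 1/24  (running 1/24)
⟨..|..⟩ = √(192)·(1/24) = +0.577350

+√(1/3) = +0.577350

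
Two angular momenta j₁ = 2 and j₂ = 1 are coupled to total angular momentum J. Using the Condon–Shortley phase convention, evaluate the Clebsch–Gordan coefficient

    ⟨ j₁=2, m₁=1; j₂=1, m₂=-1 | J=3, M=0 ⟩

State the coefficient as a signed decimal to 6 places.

triangle: 0!·4!·2!/7! = 48/5040
(j±m)!: 3!·1!·0!·2!·3!·3! = 432
prefactor² = (2J+1)·Δ·N² = 144/5
  k=0: +1/(0!·0!·1!·0!·3!·2!) = 1/12
Σ = 1/12  ⇒  CG² = 144/5·1/12² = 1/5
CG = +√(1/5) = +0.447214

+√(1/5) = +0.447214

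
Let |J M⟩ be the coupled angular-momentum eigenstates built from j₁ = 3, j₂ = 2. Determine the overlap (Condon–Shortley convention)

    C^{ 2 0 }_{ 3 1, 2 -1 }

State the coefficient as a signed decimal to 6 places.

triangle: 3!×3!×1!/8! = 36/40320
(j±m)!: 4!×2!×1!×3!×2!×2! = 1152
prefactor² = (2J+1)×Δ×N² = 36/7
  k=0: +1/(0!×3!×2!×1!×1!×0!) = 1/12
  k=1: −1/(1!×2!×1!×0!×2!×1!) = -1/4
Σ = -1/6  ⇒  CG² = 36/7×(-1/6)² = 1/7
CG = −√(1/7) = -0.377964

−√(1/7) = -0.377964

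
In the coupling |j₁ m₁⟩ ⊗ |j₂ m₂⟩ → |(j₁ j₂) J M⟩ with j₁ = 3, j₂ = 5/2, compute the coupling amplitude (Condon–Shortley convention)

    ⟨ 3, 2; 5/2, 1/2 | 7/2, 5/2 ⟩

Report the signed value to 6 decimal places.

j₁+j₂−J=2  J+j₁−j₂=4  J−j₁+j₂=3  j₁+j₂+J+1=10
(j₁±m₁, j₂±m₂, J±M) = (5,1,3,2,6,1)
P² = 4608/7
sum k=0..1:
  [0] +1/72 = 1/72
  [1] −1/48 = -1/48
S = -1/144
C² = P²·S² = 2/63 ; C = -0.178174

−√(2/63) = -0.178174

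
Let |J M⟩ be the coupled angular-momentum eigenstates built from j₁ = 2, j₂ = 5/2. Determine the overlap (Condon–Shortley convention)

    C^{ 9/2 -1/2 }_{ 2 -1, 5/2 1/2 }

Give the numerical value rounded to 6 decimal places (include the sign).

√[10·0!4!5!/10! · 1!3!3!2!4!5!] = √(11520/7)
  +(−1)^0/∏(0,0,3,3,1,2)! = 1/72  (running 1/72)
⟨..|..⟩ = √(11520/7)·(1/72) = +0.563436

+0.563436  (= +√(20/63))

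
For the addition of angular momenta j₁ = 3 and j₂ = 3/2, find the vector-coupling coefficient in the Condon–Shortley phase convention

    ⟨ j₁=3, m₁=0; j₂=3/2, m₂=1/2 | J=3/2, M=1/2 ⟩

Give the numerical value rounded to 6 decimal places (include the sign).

+√(9/35) = +0.507093

j₁+j₂−J=3  J+j₁−j₂=3  J−j₁+j₂=0  j₁+j₂+J+1=7
(j₁±m₁, j₂±m₂, J±M) = (3,3,2,1,2,1)
P² = 144/35
sum k=2..2:
  [2] +1/4 = 1/4
S = 1/4
C² = P²·S² = 9/35 ; C = +0.507093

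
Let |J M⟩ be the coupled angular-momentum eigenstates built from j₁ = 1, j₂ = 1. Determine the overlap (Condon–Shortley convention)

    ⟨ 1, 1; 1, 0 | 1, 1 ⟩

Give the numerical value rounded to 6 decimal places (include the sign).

+√(1/2) ≈ +0.707107

j₁+j₂−J=1  J+j₁−j₂=1  J−j₁+j₂=1  j₁+j₂+J+1=4
(j₁±m₁, j₂±m₂, J±M) = (2,0,1,1,2,0)
P² = 1/2
sum k=0..0:
  [0] +1/1 = 1
S = 1
C² = P²·S² = 1/2 ; C = +0.707107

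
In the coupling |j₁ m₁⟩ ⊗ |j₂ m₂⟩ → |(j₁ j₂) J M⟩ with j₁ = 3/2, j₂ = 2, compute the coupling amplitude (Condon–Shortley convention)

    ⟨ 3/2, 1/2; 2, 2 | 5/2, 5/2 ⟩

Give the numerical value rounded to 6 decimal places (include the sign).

triangle: 1!×2!×3!/7! = 12/5040
(j±m)!: 2!×1!×4!×0!×5!×0! = 5760
prefactor² = (2J+1)×Δ×N² = 576/7
  k=1: −1/(1!×0!×0!×3!×2!×0!) = -1/12
Σ = -1/12  ⇒  CG² = 576/7×(-1/12)² = 4/7
CG = −√(4/7) = -0.755929

-0.755929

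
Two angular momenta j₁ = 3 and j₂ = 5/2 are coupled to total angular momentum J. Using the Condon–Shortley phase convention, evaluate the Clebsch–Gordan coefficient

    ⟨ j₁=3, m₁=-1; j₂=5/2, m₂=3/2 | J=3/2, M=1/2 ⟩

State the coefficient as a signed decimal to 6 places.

triangle: 4!*2!*1!/8! = 48/40320
(j±m)!: 2!*4!*4!*1!*2!*1! = 2304
prefactor² = (2J+1)*Δ*N² = 384/35
  k=3: −1/(3!*1!*1!*1!*1!*0!) = -1/6
  k=4: +1/(4!*0!*0!*0!*2!*1!) = 1/48
Σ = -7/48  ⇒  CG² = 384/35*(-7/48)² = 7/30
CG = −√(7/30) = -0.483046

-0.483046  (= −√(7/30))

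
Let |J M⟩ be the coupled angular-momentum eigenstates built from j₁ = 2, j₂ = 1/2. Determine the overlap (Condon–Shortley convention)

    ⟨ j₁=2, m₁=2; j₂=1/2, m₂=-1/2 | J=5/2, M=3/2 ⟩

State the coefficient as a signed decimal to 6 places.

j₁+j₂−J=0  J+j₁−j₂=4  J−j₁+j₂=1  j₁+j₂+J+1=6
(j₁±m₁, j₂±m₂, J±M) = (4,0,0,1,4,1)
P² = 576/5
sum k=0..0:
  [0] +1/24 = 1/24
S = 1/24
C² = P²·S² = 1/5 ; C = +0.447214

+√(1/5) ≈ +0.447214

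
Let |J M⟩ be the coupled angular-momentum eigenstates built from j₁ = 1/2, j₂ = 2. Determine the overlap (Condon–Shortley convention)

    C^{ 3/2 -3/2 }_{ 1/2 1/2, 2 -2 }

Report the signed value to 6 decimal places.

√[4·1!0!3!/5! · 1!0!0!4!0!3!] = √(144/5)
  +(−1)^0/∏(0,1,0,0,0,3)! = 1/6  (running 1/6)
⟨..|..⟩ = √(144/5)·(1/6) = +0.894427

+0.894427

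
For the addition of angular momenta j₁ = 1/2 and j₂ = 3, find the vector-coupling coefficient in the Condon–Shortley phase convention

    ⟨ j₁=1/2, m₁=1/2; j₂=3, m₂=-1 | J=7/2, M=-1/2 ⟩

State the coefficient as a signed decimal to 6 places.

+√(3/7) ≈ +0.654654

√[8·0!1!6!/8! · 1!0!2!4!3!4!] = √(6912/7)
  +(−1)^0/∏(0,0,0,2,1,4)! = 1/48  (running 1/48)
⟨..|..⟩ = √(6912/7)·(1/48) = +0.654654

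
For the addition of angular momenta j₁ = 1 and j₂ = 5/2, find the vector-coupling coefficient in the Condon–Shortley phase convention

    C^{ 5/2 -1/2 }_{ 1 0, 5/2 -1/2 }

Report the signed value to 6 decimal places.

j₁+j₂−J=1  J+j₁−j₂=1  J−j₁+j₂=4  j₁+j₂+J+1=7
(j₁±m₁, j₂±m₂, J±M) = (1,1,2,3,2,3)
P² = 144/35
sum k=0..1:
  [0] +1/4 = 1/4
  [1] −1/6 = -1/6
S = 1/12
C² = P²·S² = 1/35 ; C = +0.169031

+0.169031  (= +√(1/35))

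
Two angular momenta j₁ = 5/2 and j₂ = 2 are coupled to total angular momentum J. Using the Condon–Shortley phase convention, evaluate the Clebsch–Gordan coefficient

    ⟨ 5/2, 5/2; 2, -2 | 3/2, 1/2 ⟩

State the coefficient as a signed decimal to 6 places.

+0.617213

√[4·3!2!1!/7! · 5!0!0!4!2!1!] = √(384/7)
  +(−1)^0/∏(0,3,0,0,2,1)! = 1/12  (running 1/12)
⟨..|..⟩ = √(384/7)·(1/12) = +0.617213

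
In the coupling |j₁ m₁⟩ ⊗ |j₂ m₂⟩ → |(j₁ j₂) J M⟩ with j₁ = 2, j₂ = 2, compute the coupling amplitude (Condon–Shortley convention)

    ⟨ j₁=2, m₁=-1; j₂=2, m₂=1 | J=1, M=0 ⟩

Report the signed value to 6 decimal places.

triangle: 3!*1!*1!/6! = 6/720
(j±m)!: 1!*3!*3!*1!*1!*1! = 36
prefactor² = (2J+1)*Δ*N² = 9/10
  k=2: +1/(2!*1!*1!*1!*0!*0!) = 1/2
  k=3: −1/(3!*0!*0!*0!*1!*1!) = -1/6
Σ = 1/3  ⇒  CG² = 9/10*1/3² = 1/10
CG = +√(1/10) = +0.316228

+√(1/10) ≈ +0.316228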